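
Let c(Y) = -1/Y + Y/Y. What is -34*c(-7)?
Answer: -272/7 ≈ -38.857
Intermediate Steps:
c(Y) = 1 - 1/Y (c(Y) = -1/Y + 1 = 1 - 1/Y)
-34*c(-7) = -34*(-1 - 7)/(-7) = -(-34)*(-8)/7 = -34*8/7 = -272/7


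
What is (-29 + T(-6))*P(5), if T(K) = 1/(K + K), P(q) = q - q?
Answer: 0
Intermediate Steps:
P(q) = 0
T(K) = 1/(2*K)
(-29 + T(-6))*P(5) = (-29 + (1/2)/(-6))*0 = (-29 + (1/2)*(-1/6))*0 = (-29 - 1/12)*0 = -349/12*0 = 0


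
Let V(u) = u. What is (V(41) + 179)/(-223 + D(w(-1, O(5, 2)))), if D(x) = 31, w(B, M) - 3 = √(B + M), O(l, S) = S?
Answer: -55/48 ≈ -1.1458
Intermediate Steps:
w(B, M) = 3 + √(B + M)
(V(41) + 179)/(-223 + D(w(-1, O(5, 2)))) = (41 + 179)/(-223 + 31) = 220/(-192) = 220*(-1/192) = -55/48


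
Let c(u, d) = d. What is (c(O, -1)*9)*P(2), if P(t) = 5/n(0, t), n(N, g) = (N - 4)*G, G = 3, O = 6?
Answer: 15/4 ≈ 3.7500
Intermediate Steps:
n(N, g) = -12 + 3*N (n(N, g) = (N - 4)*3 = (-4 + N)*3 = -12 + 3*N)
P(t) = -5/12 (P(t) = 5/(-12 + 3*0) = 5/(-12 + 0) = 5/(-12) = 5*(-1/12) = -5/12)
(c(O, -1)*9)*P(2) = -1*9*(-5/12) = -9*(-5/12) = 15/4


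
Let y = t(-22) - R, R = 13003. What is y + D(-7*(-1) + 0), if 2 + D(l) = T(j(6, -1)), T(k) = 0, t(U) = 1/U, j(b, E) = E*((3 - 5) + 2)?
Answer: -286111/22 ≈ -13005.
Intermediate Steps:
j(b, E) = 0 (j(b, E) = E*(-2 + 2) = E*0 = 0)
D(l) = -2 (D(l) = -2 + 0 = -2)
y = -286067/22 (y = 1/(-22) - 1*13003 = -1/22 - 13003 = -286067/22 ≈ -13003.)
y + D(-7*(-1) + 0) = -286067/22 - 2 = -286111/22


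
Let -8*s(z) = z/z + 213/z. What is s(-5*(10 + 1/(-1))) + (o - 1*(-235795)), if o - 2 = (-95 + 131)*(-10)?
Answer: 3531562/15 ≈ 2.3544e+5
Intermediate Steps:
o = -358 (o = 2 + (-95 + 131)*(-10) = 2 + 36*(-10) = 2 - 360 = -358)
s(z) = -⅛ - 213/(8*z) (s(z) = -(z/z + 213/z)/8 = -(1 + 213/z)/8 = -⅛ - 213/(8*z))
s(-5*(10 + 1/(-1))) + (o - 1*(-235795)) = (-213 - (-5)*(10 + 1/(-1)))/(8*((-5*(10 + 1/(-1))))) + (-358 - 1*(-235795)) = (-213 - (-5)*(10 - 1))/(8*((-5*(10 - 1)))) + (-358 + 235795) = (-213 - (-5)*9)/(8*((-5*9))) + 235437 = (⅛)*(-213 - 1*(-45))/(-45) + 235437 = (⅛)*(-1/45)*(-213 + 45) + 235437 = (⅛)*(-1/45)*(-168) + 235437 = 7/15 + 235437 = 3531562/15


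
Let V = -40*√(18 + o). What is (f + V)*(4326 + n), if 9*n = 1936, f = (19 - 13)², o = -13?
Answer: 163480 - 1634800*√5/9 ≈ -2.4269e+5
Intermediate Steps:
V = -40*√5 (V = -40*√(18 - 13) = -40*√5 ≈ -89.443)
f = 36 (f = 6² = 36)
n = 1936/9 (n = (⅑)*1936 = 1936/9 ≈ 215.11)
(f + V)*(4326 + n) = (36 - 40*√5)*(4326 + 1936/9) = (36 - 40*√5)*(40870/9) = 163480 - 1634800*√5/9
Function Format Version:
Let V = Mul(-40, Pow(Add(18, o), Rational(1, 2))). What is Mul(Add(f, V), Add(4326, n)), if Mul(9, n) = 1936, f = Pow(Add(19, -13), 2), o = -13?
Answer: Add(163480, Mul(Rational(-1634800, 9), Pow(5, Rational(1, 2)))) ≈ -2.4269e+5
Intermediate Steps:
V = Mul(-40, Pow(5, Rational(1, 2))) (V = Mul(-40, Pow(Add(18, -13), Rational(1, 2))) = Mul(-40, Pow(5, Rational(1, 2))) ≈ -89.443)
f = 36 (f = Pow(6, 2) = 36)
n = Rational(1936, 9) (n = Mul(Rational(1, 9), 1936) = Rational(1936, 9) ≈ 215.11)
Mul(Add(f, V), Add(4326, n)) = Mul(Add(36, Mul(-40, Pow(5, Rational(1, 2)))), Add(4326, Rational(1936, 9))) = Mul(Add(36, Mul(-40, Pow(5, Rational(1, 2)))), Rational(40870, 9)) = Add(163480, Mul(Rational(-1634800, 9), Pow(5, Rational(1, 2))))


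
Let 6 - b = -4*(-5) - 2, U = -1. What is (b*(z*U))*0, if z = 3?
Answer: 0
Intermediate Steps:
b = -12 (b = 6 - (-4*(-5) - 2) = 6 - (20 - 2) = 6 - 1*18 = 6 - 18 = -12)
(b*(z*U))*0 = -36*(-1)*0 = -12*(-3)*0 = 36*0 = 0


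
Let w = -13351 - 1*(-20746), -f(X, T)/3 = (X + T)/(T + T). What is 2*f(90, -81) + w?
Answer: 22186/3 ≈ 7395.3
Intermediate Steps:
f(X, T) = -3*(T + X)/(2*T) (f(X, T) = -3*(X + T)/(T + T) = -3*(T + X)/(2*T))
w = 7395 (w = -13351 + 20746 = 7395)
2*f(90, -81) + w = 2*((3/2)*(-1*(-81) - 1*90)/(-81)) + 7395 = 2*((3/2)*(-1/81)*(81 - 90)) + 7395 = 2*((3/2)*(-1/81)*(-9)) + 7395 = 2*(⅙) + 7395 = ⅓ + 7395 = 22186/3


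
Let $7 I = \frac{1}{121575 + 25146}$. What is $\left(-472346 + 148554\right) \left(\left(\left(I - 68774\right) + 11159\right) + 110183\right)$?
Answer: $- \frac{2497352498576432}{146721} \approx -1.7021 \cdot 10^{10}$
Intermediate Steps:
$I = \frac{1}{1027047}$ ($I = \frac{1}{7 \left(121575 + 25146\right)} = \frac{1}{7 \cdot 146721} = \frac{1}{7} \cdot \frac{1}{146721} = \frac{1}{1027047} \approx 9.7367 \cdot 10^{-7}$)
$\left(-472346 + 148554\right) \left(\left(\left(I - 68774\right) + 11159\right) + 110183\right) = \left(-472346 + 148554\right) \left(\left(\left(\frac{1}{1027047} - 68774\right) + 11159\right) + 110183\right) = - 323792 \left(\left(- \frac{70634130377}{1027047} + 11159\right) + 110183\right) = - 323792 \left(- \frac{59173312904}{1027047} + 110183\right) = \left(-323792\right) \frac{53989806697}{1027047} = - \frac{2497352498576432}{146721}$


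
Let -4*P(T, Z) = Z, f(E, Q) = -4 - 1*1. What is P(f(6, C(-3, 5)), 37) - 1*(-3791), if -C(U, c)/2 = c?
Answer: 15127/4 ≈ 3781.8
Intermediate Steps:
C(U, c) = -2*c
f(E, Q) = -5 (f(E, Q) = -4 - 1 = -5)
P(T, Z) = -Z/4
P(f(6, C(-3, 5)), 37) - 1*(-3791) = -¼*37 - 1*(-3791) = -37/4 + 3791 = 15127/4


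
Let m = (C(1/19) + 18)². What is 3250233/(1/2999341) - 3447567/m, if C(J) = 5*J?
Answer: 1173814010182237590/120409 ≈ 9.7486e+12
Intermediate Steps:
m = 120409/361 (m = (5/19 + 18)² = (347/19)² = 120409/361 ≈ 333.54)
3250233/(1/2999341) - 3447567/m = 3250233/(1/2999341) - 3447567/120409/361 = 3250233/(1/2999341) - 3447567*361/120409 = 3250233*2999341 - 1244571687/120409 = 9748557096453 - 1244571687/120409 = 1173814010182237590/120409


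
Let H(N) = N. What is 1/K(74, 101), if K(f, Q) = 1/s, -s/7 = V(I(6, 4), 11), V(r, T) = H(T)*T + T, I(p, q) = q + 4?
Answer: -924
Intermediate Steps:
I(p, q) = 4 + q
V(r, T) = T + T**2 (V(r, T) = T*T + T = T**2 + T = T + T**2)
s = -924 (s = -77*(1 + 11) = -77*12 = -7*132 = -924)
K(f, Q) = -1/924 (K(f, Q) = 1/(-924) = -1/924)
1/K(74, 101) = 1/(-1/924) = -924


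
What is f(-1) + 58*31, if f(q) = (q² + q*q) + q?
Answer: 1799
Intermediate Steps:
f(q) = q + 2*q² (f(q) = (q² + q²) + q = 2*q² + q = q + 2*q²)
f(-1) + 58*31 = -(1 + 2*(-1)) + 58*31 = -(1 - 2) + 1798 = -1*(-1) + 1798 = 1 + 1798 = 1799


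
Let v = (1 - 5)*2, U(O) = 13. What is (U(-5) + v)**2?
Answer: 25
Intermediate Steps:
v = -8 (v = -4*2 = -8)
(U(-5) + v)**2 = (13 - 8)**2 = 5**2 = 25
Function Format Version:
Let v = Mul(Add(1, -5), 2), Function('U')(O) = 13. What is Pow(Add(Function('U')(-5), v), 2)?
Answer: 25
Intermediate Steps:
v = -8 (v = Mul(-4, 2) = -8)
Pow(Add(Function('U')(-5), v), 2) = Pow(Add(13, -8), 2) = Pow(5, 2) = 25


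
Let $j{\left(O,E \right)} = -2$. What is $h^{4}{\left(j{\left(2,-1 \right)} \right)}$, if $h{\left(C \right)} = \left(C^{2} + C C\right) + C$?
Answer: $1296$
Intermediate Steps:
$h{\left(C \right)} = C + 2 C^{2}$ ($h{\left(C \right)} = \left(C^{2} + C^{2}\right) + C = 2 C^{2} + C = C + 2 C^{2}$)
$h^{4}{\left(j{\left(2,-1 \right)} \right)} = \left(- 2 \left(1 + 2 \left(-2\right)\right)\right)^{4} = \left(- 2 \left(1 - 4\right)\right)^{4} = \left(\left(-2\right) \left(-3\right)\right)^{4} = 6^{4} = 1296$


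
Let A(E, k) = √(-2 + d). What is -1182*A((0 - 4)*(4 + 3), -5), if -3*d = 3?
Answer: -1182*I*√3 ≈ -2047.3*I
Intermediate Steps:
d = -1 (d = -⅓*3 = -1)
A(E, k) = I*√3 (A(E, k) = √(-2 - 1) = √(-3) = I*√3)
-1182*A((0 - 4)*(4 + 3), -5) = -1182*I*√3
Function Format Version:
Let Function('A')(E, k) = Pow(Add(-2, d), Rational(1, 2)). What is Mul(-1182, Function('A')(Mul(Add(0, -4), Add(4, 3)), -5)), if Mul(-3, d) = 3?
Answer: Mul(-1182, I, Pow(3, Rational(1, 2))) ≈ Mul(-2047.3, I)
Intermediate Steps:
d = -1 (d = Mul(Rational(-1, 3), 3) = -1)
Function('A')(E, k) = Mul(I, Pow(3, Rational(1, 2))) (Function('A')(E, k) = Pow(Add(-2, -1), Rational(1, 2)) = Pow(-3, Rational(1, 2)) = Mul(I, Pow(3, Rational(1, 2))))
Mul(-1182, Function('A')(Mul(Add(0, -4), Add(4, 3)), -5)) = Mul(-1182, Mul(I, Pow(3, Rational(1, 2)))) = Mul(-1182, I, Pow(3, Rational(1, 2)))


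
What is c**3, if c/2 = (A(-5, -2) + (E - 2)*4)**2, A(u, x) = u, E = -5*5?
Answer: 16655614020872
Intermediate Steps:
E = -25
c = 25538 (c = 2*(-5 + (-25 - 2)*4)**2 = 2*(-5 - 27*4)**2 = 2*(-5 - 108)**2 = 2*(-113)**2 = 2*12769 = 25538)
c**3 = 25538**3 = 16655614020872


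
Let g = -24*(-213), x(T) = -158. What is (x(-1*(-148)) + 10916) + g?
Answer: 15870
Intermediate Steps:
g = 5112
(x(-1*(-148)) + 10916) + g = (-158 + 10916) + 5112 = 10758 + 5112 = 15870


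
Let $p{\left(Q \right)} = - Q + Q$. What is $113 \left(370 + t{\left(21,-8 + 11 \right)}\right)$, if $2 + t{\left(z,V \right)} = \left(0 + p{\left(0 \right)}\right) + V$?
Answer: $41923$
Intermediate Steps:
$p{\left(Q \right)} = 0$
$t{\left(z,V \right)} = -2 + V$ ($t{\left(z,V \right)} = -2 + \left(\left(0 + 0\right) + V\right) = -2 + \left(0 + V\right) = -2 + V$)
$113 \left(370 + t{\left(21,-8 + 11 \right)}\right) = 113 \left(370 + \left(-2 + \left(-8 + 11\right)\right)\right) = 113 \left(370 + \left(-2 + 3\right)\right) = 113 \left(370 + 1\right) = 113 \cdot 371 = 41923$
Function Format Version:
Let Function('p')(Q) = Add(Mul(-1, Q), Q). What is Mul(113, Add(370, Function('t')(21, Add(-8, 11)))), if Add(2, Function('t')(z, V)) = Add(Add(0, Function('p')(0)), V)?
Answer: 41923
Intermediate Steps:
Function('p')(Q) = 0
Function('t')(z, V) = Add(-2, V) (Function('t')(z, V) = Add(-2, Add(Add(0, 0), V)) = Add(-2, Add(0, V)) = Add(-2, V))
Mul(113, Add(370, Function('t')(21, Add(-8, 11)))) = Mul(113, Add(370, Add(-2, Add(-8, 11)))) = Mul(113, Add(370, Add(-2, 3))) = Mul(113, Add(370, 1)) = Mul(113, 371) = 41923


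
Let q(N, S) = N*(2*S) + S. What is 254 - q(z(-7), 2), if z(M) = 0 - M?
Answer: 224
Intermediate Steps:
z(M) = -M
q(N, S) = S + 2*N*S (q(N, S) = 2*N*S + S = S + 2*N*S)
254 - q(z(-7), 2) = 254 - 2*(1 + 2*(-1*(-7))) = 254 - 2*(1 + 2*7) = 254 - 2*(1 + 14) = 254 - 2*15 = 254 - 1*30 = 254 - 30 = 224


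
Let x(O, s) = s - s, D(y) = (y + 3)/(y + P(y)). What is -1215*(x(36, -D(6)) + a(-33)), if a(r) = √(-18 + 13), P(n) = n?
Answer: -1215*I*√5 ≈ -2716.8*I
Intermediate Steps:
D(y) = (3 + y)/(2*y) (D(y) = (y + 3)/(y + y) = (3 + y)/((2*y)) = (3 + y)*(1/(2*y)) = (3 + y)/(2*y))
a(r) = I*√5 (a(r) = √(-5) = I*√5)
x(O, s) = 0
-1215*(x(36, -D(6)) + a(-33)) = -1215*(0 + I*√5) = -1215*I*√5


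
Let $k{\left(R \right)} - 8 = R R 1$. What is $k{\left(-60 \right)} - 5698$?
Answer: $-2090$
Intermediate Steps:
$k{\left(R \right)} = 8 + R^{2}$ ($k{\left(R \right)} = 8 + R R 1 = 8 + R^{2} \cdot 1 = 8 + R^{2}$)
$k{\left(-60 \right)} - 5698 = \left(8 + \left(-60\right)^{2}\right) - 5698 = \left(8 + 3600\right) - 5698 = 3608 - 5698 = -2090$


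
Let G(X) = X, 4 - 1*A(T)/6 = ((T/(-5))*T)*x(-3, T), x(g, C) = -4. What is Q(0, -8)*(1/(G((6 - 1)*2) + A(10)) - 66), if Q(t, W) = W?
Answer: 117748/223 ≈ 528.02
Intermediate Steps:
A(T) = 24 - 24*T²/5 (A(T) = 24 - 6*(T/(-5))*T*(-4) = 24 - 6*(T*(-⅕))*T*(-4) = 24 - 6*(-T/5)*T*(-4) = 24 - 6*(-T²/5)*(-4) = 24 - 24*T²/5)
Q(0, -8)*(1/(G((6 - 1)*2) + A(10)) - 66) = -8*(1/((6 - 1)*2 + (24 - 24/5*10²)) - 66) = -8*(1/(5*2 + (24 - 24/5*100)) - 66) = -8*(1/(10 + (24 - 480)) - 66) = -8*(1/(10 - 456) - 66) = -8*(1/(-446) - 66) = -8*(-1/446 - 66) = -8*(-29437/446) = 117748/223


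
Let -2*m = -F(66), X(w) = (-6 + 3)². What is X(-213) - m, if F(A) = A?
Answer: -24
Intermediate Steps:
X(w) = 9 (X(w) = (-3)² = 9)
m = 33 (m = -(-1)*66/2 = -½*(-66) = 33)
X(-213) - m = 9 - 1*33 = 9 - 33 = -24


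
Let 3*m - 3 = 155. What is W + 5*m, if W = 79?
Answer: 1027/3 ≈ 342.33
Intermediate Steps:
m = 158/3 (m = 1 + (⅓)*155 = 1 + 155/3 = 158/3 ≈ 52.667)
W + 5*m = 79 + 5*(158/3) = 79 + 790/3 = 1027/3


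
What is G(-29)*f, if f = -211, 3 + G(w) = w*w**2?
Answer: 5146712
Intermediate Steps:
G(w) = -3 + w**3 (G(w) = -3 + w*w**2 = -3 + w**3)
G(-29)*f = (-3 + (-29)**3)*(-211) = (-3 - 24389)*(-211) = -24392*(-211) = 5146712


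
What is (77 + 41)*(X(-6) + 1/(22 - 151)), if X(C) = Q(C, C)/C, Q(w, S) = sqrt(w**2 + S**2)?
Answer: -118/129 - 118*sqrt(2) ≈ -167.79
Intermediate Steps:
Q(w, S) = sqrt(S**2 + w**2)
X(C) = sqrt(2)*sqrt(C**2)/C (X(C) = sqrt(C**2 + C**2)/C = sqrt(2*C**2)/C = (sqrt(2)*sqrt(C**2))/C = sqrt(2)*sqrt(C**2)/C)
(77 + 41)*(X(-6) + 1/(22 - 151)) = (77 + 41)*(sqrt(2)*sqrt((-6)**2)/(-6) + 1/(22 - 151)) = 118*(sqrt(2)*(-1/6)*sqrt(36) + 1/(-129)) = 118*(sqrt(2)*(-1/6)*6 - 1/129) = 118*(-sqrt(2) - 1/129) = 118*(-1/129 - sqrt(2)) = -118/129 - 118*sqrt(2)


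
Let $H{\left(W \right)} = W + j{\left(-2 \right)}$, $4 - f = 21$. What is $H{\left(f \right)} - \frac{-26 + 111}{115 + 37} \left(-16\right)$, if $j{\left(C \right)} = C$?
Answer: $- \frac{191}{19} \approx -10.053$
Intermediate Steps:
$f = -17$ ($f = 4 - 21 = -17$)
$H{\left(W \right)} = -2 + W$ ($H{\left(W \right)} = W - 2 = -2 + W$)
$H{\left(f \right)} - \frac{-26 + 111}{115 + 37} \left(-16\right) = \left(-2 - 17\right) - \frac{-26 + 111}{115 + 37} \left(-16\right) = -19 - \frac{85}{152} \left(-16\right) = -19 - - \frac{170}{19} = -19 + \frac{170}{19} = - \frac{191}{19}$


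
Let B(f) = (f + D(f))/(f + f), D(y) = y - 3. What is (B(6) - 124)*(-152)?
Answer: 18734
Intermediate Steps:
D(y) = -3 + y
B(f) = (-3 + 2*f)/(2*f) (B(f) = (f + (-3 + f))/(f + f) = (-3 + 2*f)/((2*f)) = (-3 + 2*f)*(1/(2*f)) = (-3 + 2*f)/(2*f))
(B(6) - 124)*(-152) = ((-3/2 + 6)/6 - 124)*(-152) = ((1/6)*(9/2) - 124)*(-152) = (3/4 - 124)*(-152) = -493/4*(-152) = 18734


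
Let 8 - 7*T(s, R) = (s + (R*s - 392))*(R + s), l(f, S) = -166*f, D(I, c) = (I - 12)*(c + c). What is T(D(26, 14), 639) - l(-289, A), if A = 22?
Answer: -258588938/7 ≈ -3.6941e+7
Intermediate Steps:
D(I, c) = 2*c*(-12 + I) (D(I, c) = (-12 + I)*(2*c) = 2*c*(-12 + I))
T(s, R) = 8/7 - (R + s)*(-392 + s + R*s)/7 (T(s, R) = 8/7 - (s + (R*s - 392))*(R + s)/7 = 8/7 - (s + (-392 + R*s))*(R + s)/7 = 8/7 - (-392 + s + R*s)*(R + s)/7 = 8/7 - (R + s)*(-392 + s + R*s)/7)
T(D(26, 14), 639) - l(-289, A) = (8/7 + 56*639 + 56*(2*14*(-12 + 26)) - 784*(-12 + 26)**2/7 - 1/7*639*2*14*(-12 + 26) - 1/7*639*(2*14*(-12 + 26))**2 - 1/7*2*14*(-12 + 26)*639**2) - (-166)*(-289) = (8/7 + 35784 + 56*(2*14*14) - (2*14*14)**2/7 - 1/7*639*2*14*14 - 1/7*639*(2*14*14)**2 - 1/7*2*14*14*408321) - 1*47974 = (8/7 + 35784 + 56*392 - 1/7*392**2 - 1/7*639*392 - 1/7*639*392**2 - 1/7*392*408321) - 47974 = (8/7 + 35784 + 21952 - 1/7*153664 - 35784 - 1/7*639*153664 - 22865976) - 47974 = (8/7 + 35784 + 21952 - 21952 - 35784 - 14027328 - 22865976) - 47974 = -258253120/7 - 47974 = -258588938/7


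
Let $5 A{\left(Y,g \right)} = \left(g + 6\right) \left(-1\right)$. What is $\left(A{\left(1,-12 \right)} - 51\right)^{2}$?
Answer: $\frac{62001}{25} \approx 2480.0$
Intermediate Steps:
$A{\left(Y,g \right)} = - \frac{6}{5} - \frac{g}{5}$ ($A{\left(Y,g \right)} = \frac{\left(g + 6\right) \left(-1\right)}{5} = \frac{\left(6 + g\right) \left(-1\right)}{5} = \frac{-6 - g}{5} = - \frac{6}{5} - \frac{g}{5}$)
$\left(A{\left(1,-12 \right)} - 51\right)^{2} = \left(\left(- \frac{6}{5} - - \frac{12}{5}\right) - 51\right)^{2} = \left(\left(- \frac{6}{5} + \frac{12}{5}\right) - 51\right)^{2} = \left(\frac{6}{5} - 51\right)^{2} = \left(- \frac{249}{5}\right)^{2} = \frac{62001}{25}$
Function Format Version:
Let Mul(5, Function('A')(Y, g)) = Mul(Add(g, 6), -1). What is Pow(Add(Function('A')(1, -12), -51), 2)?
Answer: Rational(62001, 25) ≈ 2480.0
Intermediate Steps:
Function('A')(Y, g) = Add(Rational(-6, 5), Mul(Rational(-1, 5), g)) (Function('A')(Y, g) = Mul(Rational(1, 5), Mul(Add(g, 6), -1)) = Mul(Rational(1, 5), Mul(Add(6, g), -1)) = Mul(Rational(1, 5), Add(-6, Mul(-1, g))) = Add(Rational(-6, 5), Mul(Rational(-1, 5), g)))
Pow(Add(Function('A')(1, -12), -51), 2) = Pow(Add(Add(Rational(-6, 5), Mul(Rational(-1, 5), -12)), -51), 2) = Pow(Add(Add(Rational(-6, 5), Rational(12, 5)), -51), 2) = Pow(Add(Rational(6, 5), -51), 2) = Pow(Rational(-249, 5), 2) = Rational(62001, 25)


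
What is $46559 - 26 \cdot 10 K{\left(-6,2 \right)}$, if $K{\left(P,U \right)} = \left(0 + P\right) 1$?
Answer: $48119$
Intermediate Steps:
$K{\left(P,U \right)} = P$ ($K{\left(P,U \right)} = P 1 = P$)
$46559 - 26 \cdot 10 K{\left(-6,2 \right)} = 46559 - 26 \cdot 10 \left(-6\right) = 46559 - 260 \left(-6\right) = 46559 - -1560 = 46559 + 1560 = 48119$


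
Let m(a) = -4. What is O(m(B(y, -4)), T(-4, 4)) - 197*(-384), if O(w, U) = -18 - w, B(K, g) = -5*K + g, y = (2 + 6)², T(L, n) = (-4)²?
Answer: 75634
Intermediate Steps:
T(L, n) = 16
y = 64 (y = 8² = 64)
B(K, g) = g - 5*K
O(m(B(y, -4)), T(-4, 4)) - 197*(-384) = (-18 - 1*(-4)) - 197*(-384) = (-18 + 4) + 75648 = -14 + 75648 = 75634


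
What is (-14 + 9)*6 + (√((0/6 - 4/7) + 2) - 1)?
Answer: -31 + √70/7 ≈ -29.805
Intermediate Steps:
(-14 + 9)*6 + (√((0/6 - 4/7) + 2) - 1) = -5*6 + (√((0*(⅙) - 4*⅐) + 2) - 1) = -30 + (√((0 - 4/7) + 2) - 1) = -30 + (√(-4/7 + 2) - 1) = -30 + (√(10/7) - 1) = -30 + (√70/7 - 1) = -30 + (-1 + √70/7) = -31 + √70/7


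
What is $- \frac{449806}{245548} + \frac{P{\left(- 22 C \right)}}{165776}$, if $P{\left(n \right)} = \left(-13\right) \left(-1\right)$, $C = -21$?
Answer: $- \frac{1433920141}{782807024} \approx -1.8318$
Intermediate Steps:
$P{\left(n \right)} = 13$
$- \frac{449806}{245548} + \frac{P{\left(- 22 C \right)}}{165776} = - \frac{449806}{245548} + \frac{13}{165776} = \left(-449806\right) \frac{1}{245548} + 13 \cdot \frac{1}{165776} = - \frac{224903}{122774} + \frac{1}{12752} = - \frac{1433920141}{782807024}$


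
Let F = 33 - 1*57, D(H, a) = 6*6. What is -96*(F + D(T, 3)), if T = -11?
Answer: -1152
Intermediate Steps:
D(H, a) = 36
F = -24 (F = 33 - 57 = -24)
-96*(F + D(T, 3)) = -96*(-24 + 36) = -96*12 = -1152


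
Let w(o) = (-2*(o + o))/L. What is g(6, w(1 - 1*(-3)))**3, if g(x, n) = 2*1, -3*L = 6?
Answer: 8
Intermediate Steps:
L = -2 (L = -1/3*6 = -2)
w(o) = 2*o (w(o) = -2*(o + o)/(-2) = -4*o*(-1/2) = 2*o)
g(x, n) = 2
g(6, w(1 - 1*(-3)))**3 = 2**3 = 8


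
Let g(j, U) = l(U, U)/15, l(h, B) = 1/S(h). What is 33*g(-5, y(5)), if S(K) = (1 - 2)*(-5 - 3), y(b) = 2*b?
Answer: 11/40 ≈ 0.27500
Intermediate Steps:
S(K) = 8 (S(K) = -1*(-8) = 8)
l(h, B) = 1/8
g(j, U) = 1/120 (g(j, U) = (1/8)/15 = (1/8)*(1/15) = 1/120)
33*g(-5, y(5)) = 33*(1/120) = 11/40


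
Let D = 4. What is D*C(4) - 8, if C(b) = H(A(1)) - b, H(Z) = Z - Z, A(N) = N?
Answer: -24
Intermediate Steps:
H(Z) = 0
C(b) = -b (C(b) = 0 - b = -b)
D*C(4) - 8 = 4*(-1*4) - 8 = 4*(-4) - 8 = -16 - 8 = -24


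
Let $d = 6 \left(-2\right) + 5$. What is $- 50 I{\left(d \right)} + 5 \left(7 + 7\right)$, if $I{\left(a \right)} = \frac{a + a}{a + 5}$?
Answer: $-280$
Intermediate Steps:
$d = -7$ ($d = -12 + 5 = -7$)
$I{\left(a \right)} = \frac{2 a}{5 + a}$
$- 50 I{\left(d \right)} + 5 \left(7 + 7\right) = - 50 \cdot 2 \left(-7\right) \frac{1}{5 - 7} + 5 \left(7 + 7\right) = - 50 \cdot 2 \left(-7\right) \frac{1}{-2} + 5 \cdot 14 = - 50 \cdot 2 \left(-7\right) \left(- \frac{1}{2}\right) + 70 = \left(-50\right) 7 + 70 = -350 + 70 = -280$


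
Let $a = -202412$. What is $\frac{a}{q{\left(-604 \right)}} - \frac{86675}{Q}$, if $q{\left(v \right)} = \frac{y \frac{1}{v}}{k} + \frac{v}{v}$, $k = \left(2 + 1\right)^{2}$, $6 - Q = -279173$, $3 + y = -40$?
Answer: $- \frac{307184376002453}{1529621741} \approx -2.0082 \cdot 10^{5}$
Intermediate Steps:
$y = -43$ ($y = -3 - 40 = -43$)
$Q = 279179$ ($Q = 6 - -279173 = 6 + 279173 = 279179$)
$k = 9$ ($k = 3^{2} = 9$)
$q{\left(v \right)} = 1 - \frac{43}{9 v}$ ($q{\left(v \right)} = \frac{\left(-43\right) \frac{1}{v}}{9} + \frac{v}{v} = - \frac{43}{v} \frac{1}{9} + 1 = - \frac{43}{9 v} + 1 = 1 - \frac{43}{9 v}$)
$\frac{a}{q{\left(-604 \right)}} - \frac{86675}{Q} = - \frac{202412}{\frac{1}{-604} \left(- \frac{43}{9} - 604\right)} - \frac{86675}{279179} = - \frac{202412}{\left(- \frac{1}{604}\right) \left(- \frac{5479}{9}\right)} - \frac{86675}{279179} = - \frac{202412}{\frac{5479}{5436}} - \frac{86675}{279179} = \left(-202412\right) \frac{5436}{5479} - \frac{86675}{279179} = - \frac{1100311632}{5479} - \frac{86675}{279179} = - \frac{307184376002453}{1529621741}$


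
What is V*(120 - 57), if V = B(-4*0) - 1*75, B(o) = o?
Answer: -4725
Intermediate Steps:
V = -75 (V = -4*0 - 1*75 = 0 - 75 = -75)
V*(120 - 57) = -75*(120 - 57) = -75*63 = -4725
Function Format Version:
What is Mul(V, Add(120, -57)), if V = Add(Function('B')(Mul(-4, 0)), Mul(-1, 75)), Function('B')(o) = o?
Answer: -4725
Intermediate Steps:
V = -75 (V = Add(Mul(-4, 0), Mul(-1, 75)) = Add(0, -75) = -75)
Mul(V, Add(120, -57)) = Mul(-75, Add(120, -57)) = Mul(-75, 63) = -4725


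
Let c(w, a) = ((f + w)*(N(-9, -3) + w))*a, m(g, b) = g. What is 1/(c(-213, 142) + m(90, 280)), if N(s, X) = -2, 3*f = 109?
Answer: 3/16181170 ≈ 1.8540e-7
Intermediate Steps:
f = 109/3 (f = (⅓)*109 = 109/3 ≈ 36.333)
c(w, a) = a*(-2 + w)*(109/3 + w) (c(w, a) = ((109/3 + w)*(-2 + w))*a = ((-2 + w)*(109/3 + w))*a = a*(-2 + w)*(109/3 + w))
1/(c(-213, 142) + m(90, 280)) = 1/((⅓)*142*(-218 + 3*(-213)² + 103*(-213)) + 90) = 1/((⅓)*142*(-218 + 3*45369 - 21939) + 90) = 1/((⅓)*142*(-218 + 136107 - 21939) + 90) = 1/((⅓)*142*113950 + 90) = 1/(16180900/3 + 90) = 1/(16181170/3) = 3/16181170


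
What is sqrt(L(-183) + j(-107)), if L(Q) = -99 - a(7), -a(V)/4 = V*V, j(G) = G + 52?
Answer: sqrt(42) ≈ 6.4807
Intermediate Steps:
j(G) = 52 + G
a(V) = -4*V**2 (a(V) = -4*V*V = -4*V**2)
L(Q) = 97 (L(Q) = -99 - (-4)*7**2 = -99 - (-4)*49 = -99 - 1*(-196) = -99 + 196 = 97)
sqrt(L(-183) + j(-107)) = sqrt(97 + (52 - 107)) = sqrt(97 - 55) = sqrt(42)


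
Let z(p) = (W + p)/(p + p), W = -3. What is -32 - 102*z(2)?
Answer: -13/2 ≈ -6.5000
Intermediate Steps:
z(p) = (-3 + p)/(2*p) (z(p) = (-3 + p)/(p + p) = (-3 + p)/((2*p)) = (-3 + p)*(1/(2*p)) = (-3 + p)/(2*p))
-32 - 102*z(2) = -32 - 51*(-3 + 2)/2 = -32 - 51*(-1)/2 = -32 - 102*(-1/4) = -32 + 51/2 = -13/2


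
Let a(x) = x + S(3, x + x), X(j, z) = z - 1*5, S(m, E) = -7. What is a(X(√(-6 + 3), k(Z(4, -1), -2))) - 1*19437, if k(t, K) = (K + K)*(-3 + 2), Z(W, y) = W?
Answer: -19445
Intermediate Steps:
k(t, K) = -2*K (k(t, K) = (2*K)*(-1) = -2*K)
X(j, z) = -5 + z (X(j, z) = z - 5 = -5 + z)
a(x) = -7 + x (a(x) = x - 7 = -7 + x)
a(X(√(-6 + 3), k(Z(4, -1), -2))) - 1*19437 = (-7 + (-5 - 2*(-2))) - 1*19437 = (-7 + (-5 + 4)) - 19437 = (-7 - 1) - 19437 = -8 - 19437 = -19445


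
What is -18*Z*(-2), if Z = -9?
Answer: -324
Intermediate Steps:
-18*Z*(-2) = -18*(-9)*(-2) = 162*(-2) = -324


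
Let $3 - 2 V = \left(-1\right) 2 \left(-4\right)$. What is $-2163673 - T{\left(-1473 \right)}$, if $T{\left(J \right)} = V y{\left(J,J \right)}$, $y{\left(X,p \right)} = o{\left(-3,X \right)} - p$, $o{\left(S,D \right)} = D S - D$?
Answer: $- \frac{4290521}{2} \approx -2.1453 \cdot 10^{6}$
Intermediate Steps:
$V = - \frac{5}{2}$ ($V = \frac{3}{2} - \frac{\left(-1\right) 2 \left(-4\right)}{2} = \frac{3}{2} - \frac{\left(-2\right) \left(-4\right)}{2} = \frac{3}{2} - 4 = - \frac{5}{2} \approx -2.5$)
$o{\left(S,D \right)} = - D + D S$
$y{\left(X,p \right)} = - p - 4 X$ ($y{\left(X,p \right)} = X \left(-1 - 3\right) - p = X \left(-4\right) - p = - 4 X - p = - p - 4 X$)
$T{\left(J \right)} = \frac{25 J}{2}$ ($T{\left(J \right)} = - \frac{5 \left(- J - 4 J\right)}{2} = - \frac{5 \left(- 5 J\right)}{2} = \frac{25 J}{2}$)
$-2163673 - T{\left(-1473 \right)} = -2163673 - \frac{25}{2} \left(-1473\right) = -2163673 - - \frac{36825}{2} = -2163673 + \frac{36825}{2} = - \frac{4290521}{2}$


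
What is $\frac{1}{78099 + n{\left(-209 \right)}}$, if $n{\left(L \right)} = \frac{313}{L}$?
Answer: $\frac{209}{16322378} \approx 1.2805 \cdot 10^{-5}$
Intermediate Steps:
$\frac{1}{78099 + n{\left(-209 \right)}} = \frac{1}{78099 + \frac{313}{-209}} = \frac{1}{78099 + 313 \left(- \frac{1}{209}\right)} = \frac{1}{78099 - \frac{313}{209}} = \frac{1}{\frac{16322378}{209}} = \frac{209}{16322378}$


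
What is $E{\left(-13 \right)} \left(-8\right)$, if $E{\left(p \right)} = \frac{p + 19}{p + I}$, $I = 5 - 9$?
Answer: $\frac{48}{17} \approx 2.8235$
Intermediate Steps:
$I = -4$ ($I = 5 - 9 = -4$)
$E{\left(p \right)} = \frac{19 + p}{-4 + p}$ ($E{\left(p \right)} = \frac{p + 19}{p - 4} = \frac{19 + p}{-4 + p}$)
$E{\left(-13 \right)} \left(-8\right) = \frac{19 - 13}{-4 - 13} \left(-8\right) = \frac{1}{-17} \cdot 6 \left(-8\right) = \left(- \frac{1}{17}\right) 6 \left(-8\right) = \left(- \frac{6}{17}\right) \left(-8\right) = \frac{48}{17}$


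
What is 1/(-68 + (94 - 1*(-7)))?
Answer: 1/33 ≈ 0.030303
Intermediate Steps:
1/(-68 + (94 - 1*(-7))) = 1/(-68 + (94 + 7)) = 1/(-68 + 101) = 1/33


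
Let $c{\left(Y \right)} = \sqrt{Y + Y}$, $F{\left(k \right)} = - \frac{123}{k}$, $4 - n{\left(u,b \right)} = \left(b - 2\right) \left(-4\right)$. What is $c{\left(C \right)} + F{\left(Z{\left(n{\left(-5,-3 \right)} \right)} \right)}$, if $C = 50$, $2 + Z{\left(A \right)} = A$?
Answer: $\frac{101}{6} \approx 16.833$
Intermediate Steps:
$n{\left(u,b \right)} = -4 + 4 b$ ($n{\left(u,b \right)} = 4 - \left(b - 2\right) \left(-4\right) = 4 - \left(-2 + b\right) \left(-4\right) = 4 - \left(8 - 4 b\right) = 4 + \left(-8 + 4 b\right) = -4 + 4 b$)
$Z{\left(A \right)} = -2 + A$
$c{\left(Y \right)} = \sqrt{2} \sqrt{Y}$ ($c{\left(Y \right)} = \sqrt{2 Y} = \sqrt{2} \sqrt{Y}$)
$c{\left(C \right)} + F{\left(Z{\left(n{\left(-5,-3 \right)} \right)} \right)} = \sqrt{2} \sqrt{50} - \frac{123}{-2 + \left(-4 + 4 \left(-3\right)\right)} = \sqrt{2} \cdot 5 \sqrt{2} - \frac{123}{-2 - 16} = 10 - \frac{123}{-2 - 16} = 10 - \frac{123}{-18} = 10 - - \frac{41}{6} = 10 + \frac{41}{6} = \frac{101}{6}$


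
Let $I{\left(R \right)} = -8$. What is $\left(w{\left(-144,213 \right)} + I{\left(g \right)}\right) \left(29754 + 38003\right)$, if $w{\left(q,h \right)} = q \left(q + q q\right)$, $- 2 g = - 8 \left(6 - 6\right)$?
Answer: $-200916850792$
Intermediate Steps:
$g = 0$ ($g = - \frac{\left(-1\right) 8 \left(6 - 6\right)}{2} = - \frac{\left(-1\right) 8 \cdot 0}{2} = - \frac{\left(-1\right) 0}{2} = \left(- \frac{1}{2}\right) 0 = 0$)
$w{\left(q,h \right)} = q \left(q + q^{2}\right)$
$\left(w{\left(-144,213 \right)} + I{\left(g \right)}\right) \left(29754 + 38003\right) = \left(\left(-144\right)^{2} \left(1 - 144\right) - 8\right) \left(29754 + 38003\right) = \left(20736 \left(-143\right) - 8\right) 67757 = \left(-2965248 - 8\right) 67757 = \left(-2965256\right) 67757 = -200916850792$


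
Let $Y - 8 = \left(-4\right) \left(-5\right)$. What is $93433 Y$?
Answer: $2616124$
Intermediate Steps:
$Y = 28$ ($Y = 8 - -20 = 8 + 20 = 28$)
$93433 Y = 93433 \cdot 28 = 2616124$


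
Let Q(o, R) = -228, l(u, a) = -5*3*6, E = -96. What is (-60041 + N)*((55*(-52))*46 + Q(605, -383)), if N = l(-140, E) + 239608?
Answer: -23652914876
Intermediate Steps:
l(u, a) = -90 (l(u, a) = -15*6 = -90)
N = 239518 (N = -90 + 239608 = 239518)
(-60041 + N)*((55*(-52))*46 + Q(605, -383)) = (-60041 + 239518)*((55*(-52))*46 - 228) = 179477*(-2860*46 - 228) = 179477*(-131560 - 228) = 179477*(-131788) = -23652914876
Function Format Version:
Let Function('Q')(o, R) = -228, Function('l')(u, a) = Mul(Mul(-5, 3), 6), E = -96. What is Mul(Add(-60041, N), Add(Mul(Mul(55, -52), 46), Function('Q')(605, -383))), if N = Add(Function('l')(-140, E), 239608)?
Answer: -23652914876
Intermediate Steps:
Function('l')(u, a) = -90 (Function('l')(u, a) = Mul(-15, 6) = -90)
N = 239518 (N = Add(-90, 239608) = 239518)
Mul(Add(-60041, N), Add(Mul(Mul(55, -52), 46), Function('Q')(605, -383))) = Mul(Add(-60041, 239518), Add(Mul(Mul(55, -52), 46), -228)) = Mul(179477, Add(Mul(-2860, 46), -228)) = Mul(179477, Add(-131560, -228)) = Mul(179477, -131788) = -23652914876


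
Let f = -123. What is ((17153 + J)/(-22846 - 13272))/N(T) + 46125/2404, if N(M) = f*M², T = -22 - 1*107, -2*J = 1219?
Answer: 3465369203261/180612411219 ≈ 19.187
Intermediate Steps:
J = -1219/2 (J = -½*1219 = -1219/2 ≈ -609.50)
T = -129 (T = -22 - 107 = -129)
N(M) = -123*M²
((17153 + J)/(-22846 - 13272))/N(T) + 46125/2404 = ((17153 - 1219/2)/(-22846 - 13272))/((-123*(-129)²)) + 46125/2404 = ((33087/2)/(-36118))/((-123*16641)) + 46125*(1/2404) = ((33087/2)*(-1/36118))/(-2046843) + 46125/2404 = -33087/72236*(-1/2046843) + 46125/2404 = 269/1202079276 + 46125/2404 = 3465369203261/180612411219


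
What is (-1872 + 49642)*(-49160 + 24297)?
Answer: -1187705510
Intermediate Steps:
(-1872 + 49642)*(-49160 + 24297) = 47770*(-24863) = -1187705510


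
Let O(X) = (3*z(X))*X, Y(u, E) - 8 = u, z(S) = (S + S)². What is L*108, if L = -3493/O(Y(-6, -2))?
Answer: -31437/8 ≈ -3929.6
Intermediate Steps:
z(S) = 4*S² (z(S) = (2*S)² = 4*S²)
Y(u, E) = 8 + u
O(X) = 12*X³ (O(X) = (3*(4*X²))*X = (12*X²)*X = 12*X³)
L = -3493/96 (L = -3493*1/(12*(8 - 6)³) = -3493/(12*2³) = -3493/(12*8) = -3493/96 ≈ -36.385)
L*108 = -3493/96*108 = -31437/8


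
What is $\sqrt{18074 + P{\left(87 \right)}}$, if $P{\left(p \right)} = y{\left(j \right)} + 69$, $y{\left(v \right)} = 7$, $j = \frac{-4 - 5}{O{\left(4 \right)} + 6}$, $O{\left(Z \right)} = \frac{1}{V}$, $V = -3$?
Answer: $55 \sqrt{6} \approx 134.72$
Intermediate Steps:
$O{\left(Z \right)} = - \frac{1}{3}$ ($O{\left(Z \right)} = \frac{1}{-3} = - \frac{1}{3}$)
$j = - \frac{27}{17}$ ($j = \frac{-4 - 5}{- \frac{1}{3} + 6} = - \frac{9}{\frac{17}{3}} = \left(-9\right) \frac{3}{17} = - \frac{27}{17} \approx -1.5882$)
$P{\left(p \right)} = 76$ ($P{\left(p \right)} = 7 + 69 = 76$)
$\sqrt{18074 + P{\left(87 \right)}} = \sqrt{18074 + 76} = \sqrt{18150} = 55 \sqrt{6}$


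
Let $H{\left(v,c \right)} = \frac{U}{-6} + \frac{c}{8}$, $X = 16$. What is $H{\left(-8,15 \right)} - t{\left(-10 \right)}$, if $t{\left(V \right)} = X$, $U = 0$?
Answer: $- \frac{113}{8} \approx -14.125$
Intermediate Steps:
$H{\left(v,c \right)} = \frac{c}{8}$ ($H{\left(v,c \right)} = \frac{0}{-6} + \frac{c}{8} = 0 \left(- \frac{1}{6}\right) + c \frac{1}{8} = 0 + \frac{c}{8} = \frac{c}{8}$)
$t{\left(V \right)} = 16$
$H{\left(-8,15 \right)} - t{\left(-10 \right)} = \frac{1}{8} \cdot 15 - 16 = \frac{15}{8} - 16 = - \frac{113}{8}$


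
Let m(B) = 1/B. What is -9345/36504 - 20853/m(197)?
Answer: -49986646003/12168 ≈ -4.1080e+6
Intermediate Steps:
-9345/36504 - 20853/m(197) = -9345/36504 - 20853/(1/197) = -9345*1/36504 - 20853/1/197 = -3115/12168 - 20853*197 = -3115/12168 - 4108041 = -49986646003/12168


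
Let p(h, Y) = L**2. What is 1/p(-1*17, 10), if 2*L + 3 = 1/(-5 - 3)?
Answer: 256/625 ≈ 0.40960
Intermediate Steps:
L = -25/16 (L = -3/2 + 1/(2*(-5 - 3)) = -3/2 + (1/2)/(-8) = -3/2 + (1/2)*(-1/8) = -3/2 - 1/16 = -25/16 ≈ -1.5625)
p(h, Y) = 625/256 (p(h, Y) = (-25/16)**2 = 625/256)
1/p(-1*17, 10) = 1/(625/256) = 256/625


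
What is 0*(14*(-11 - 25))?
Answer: 0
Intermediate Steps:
0*(14*(-11 - 25)) = 0*(14*(-36)) = 0*(-504) = 0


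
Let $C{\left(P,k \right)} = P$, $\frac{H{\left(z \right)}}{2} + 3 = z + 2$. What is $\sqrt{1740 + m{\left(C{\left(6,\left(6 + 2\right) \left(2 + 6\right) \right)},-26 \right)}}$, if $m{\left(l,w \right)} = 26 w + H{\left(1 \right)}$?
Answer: $2 \sqrt{266} \approx 32.619$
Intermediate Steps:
$H{\left(z \right)} = -2 + 2 z$ ($H{\left(z \right)} = -6 + 2 \left(z + 2\right) = -6 + 2 \left(2 + z\right) = -6 + \left(4 + 2 z\right) = -2 + 2 z$)
$m{\left(l,w \right)} = 26 w$ ($m{\left(l,w \right)} = 26 w + \left(-2 + 2 \cdot 1\right) = 26 w + \left(-2 + 2\right) = 26 w + 0 = 26 w$)
$\sqrt{1740 + m{\left(C{\left(6,\left(6 + 2\right) \left(2 + 6\right) \right)},-26 \right)}} = \sqrt{1740 + 26 \left(-26\right)} = \sqrt{1740 - 676} = \sqrt{1064} = 2 \sqrt{266}$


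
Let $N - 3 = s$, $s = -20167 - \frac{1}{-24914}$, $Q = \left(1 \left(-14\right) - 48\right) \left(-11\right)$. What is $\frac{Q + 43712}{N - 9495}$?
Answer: $- \frac{1106032116}{738924325} \approx -1.4968$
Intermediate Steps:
$Q = 682$ ($Q = \left(-14 - 48\right) \left(-11\right) = \left(-62\right) \left(-11\right) = 682$)
$s = - \frac{502440637}{24914}$ ($s = -20167 - - \frac{1}{24914} = -20167 + \frac{1}{24914} = - \frac{502440637}{24914} \approx -20167.0$)
$N = - \frac{502365895}{24914}$ ($N = 3 - \frac{502440637}{24914} = - \frac{502365895}{24914} \approx -20164.0$)
$\frac{Q + 43712}{N - 9495} = \frac{682 + 43712}{- \frac{502365895}{24914} - 9495} = \frac{44394}{- \frac{738924325}{24914}} = 44394 \left(- \frac{24914}{738924325}\right) = - \frac{1106032116}{738924325}$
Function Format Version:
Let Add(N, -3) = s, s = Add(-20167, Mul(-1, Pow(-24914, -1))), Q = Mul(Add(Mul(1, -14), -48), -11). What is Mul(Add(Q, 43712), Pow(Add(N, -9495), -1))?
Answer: Rational(-1106032116, 738924325) ≈ -1.4968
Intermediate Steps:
Q = 682 (Q = Mul(Add(-14, -48), -11) = Mul(-62, -11) = 682)
s = Rational(-502440637, 24914) (s = Add(-20167, Mul(-1, Rational(-1, 24914))) = Add(-20167, Rational(1, 24914)) = Rational(-502440637, 24914) ≈ -20167.)
N = Rational(-502365895, 24914) (N = Add(3, Rational(-502440637, 24914)) = Rational(-502365895, 24914) ≈ -20164.)
Mul(Add(Q, 43712), Pow(Add(N, -9495), -1)) = Mul(Add(682, 43712), Pow(Add(Rational(-502365895, 24914), -9495), -1)) = Mul(44394, Pow(Rational(-738924325, 24914), -1)) = Mul(44394, Rational(-24914, 738924325)) = Rational(-1106032116, 738924325)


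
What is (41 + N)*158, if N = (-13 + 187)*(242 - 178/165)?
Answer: 364643618/55 ≈ 6.6299e+6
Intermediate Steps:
N = 2305616/55 (N = 174*(242 - 178*1/165) = 174*(242 - 178/165) = 174*(39752/165) = 2305616/55 ≈ 41920.)
(41 + N)*158 = (41 + 2305616/55)*158 = (2307871/55)*158 = 364643618/55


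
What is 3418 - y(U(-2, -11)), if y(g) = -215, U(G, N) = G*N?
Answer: 3633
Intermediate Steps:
3418 - y(U(-2, -11)) = 3418 - 1*(-215) = 3418 + 215 = 3633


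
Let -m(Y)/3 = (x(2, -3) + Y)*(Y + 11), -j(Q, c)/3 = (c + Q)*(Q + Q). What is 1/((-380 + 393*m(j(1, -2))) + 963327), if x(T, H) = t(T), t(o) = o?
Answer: 1/802603 ≈ 1.2459e-6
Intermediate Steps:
x(T, H) = T
j(Q, c) = -6*Q*(Q + c) (j(Q, c) = -3*(c + Q)*(Q + Q) = -3*(Q + c)*2*Q = -6*Q*(Q + c))
m(Y) = -3*(2 + Y)*(11 + Y) (m(Y) = -3*(2 + Y)*(Y + 11) = -3*(2 + Y)*(11 + Y))
1/((-380 + 393*m(j(1, -2))) + 963327) = 1/((-380 + 393*(-66 - (-234)*(1 - 2) - 3*36*(1 - 2)**2)) + 963327) = 1/((-380 + 393*(-66 - (-234)*(-1) - 3*(-6*1*(-1))**2)) + 963327) = 1/((-380 + 393*(-66 - 39*6 - 3*6**2)) + 963327) = 1/((-380 + 393*(-66 - 234 - 3*36)) + 963327) = 1/((-380 + 393*(-66 - 234 - 108)) + 963327) = 1/((-380 + 393*(-408)) + 963327) = 1/((-380 - 160344) + 963327) = 1/(-160724 + 963327) = 1/802603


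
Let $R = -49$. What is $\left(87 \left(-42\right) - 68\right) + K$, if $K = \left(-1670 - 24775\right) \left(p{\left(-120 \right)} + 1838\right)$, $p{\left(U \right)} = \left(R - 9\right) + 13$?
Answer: $-47419607$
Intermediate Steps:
$p{\left(U \right)} = -45$ ($p{\left(U \right)} = \left(-49 - 9\right) + 13 = -58 + 13 = -45$)
$K = -47415885$ ($K = \left(-1670 - 24775\right) \left(-45 + 1838\right) = \left(-26445\right) 1793 = -47415885$)
$\left(87 \left(-42\right) - 68\right) + K = \left(87 \left(-42\right) - 68\right) - 47415885 = \left(-3654 - 68\right) - 47415885 = -3722 - 47415885 = -47419607$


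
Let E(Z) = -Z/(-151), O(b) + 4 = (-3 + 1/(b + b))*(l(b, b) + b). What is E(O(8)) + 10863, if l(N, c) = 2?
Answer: 13122237/1208 ≈ 10863.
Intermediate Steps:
O(b) = -4 + (-3 + 1/(2*b))*(2 + b) (O(b) = -4 + (-3 + 1/(b + b))*(2 + b) = -4 + (-3 + 1/(2*b))*(2 + b))
E(Z) = Z/151 (E(Z) = -Z*(-1/151) = Z/151)
E(O(8)) + 10863 = (-19/2 + 1/8 - 3*8)/151 + 10863 = (-19/2 + ⅛ - 24)/151 + 10863 = (1/151)*(-267/8) + 10863 = -267/1208 + 10863 = 13122237/1208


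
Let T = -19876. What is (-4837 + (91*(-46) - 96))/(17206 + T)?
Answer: 9119/2670 ≈ 3.4154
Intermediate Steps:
(-4837 + (91*(-46) - 96))/(17206 + T) = (-4837 + (91*(-46) - 96))/(17206 - 19876) = (-4837 + (-4186 - 96))/(-2670) = (-4837 - 4282)*(-1/2670) = -9119*(-1/2670) = 9119/2670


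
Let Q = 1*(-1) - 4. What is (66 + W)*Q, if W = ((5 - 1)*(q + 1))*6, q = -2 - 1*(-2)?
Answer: -450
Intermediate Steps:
q = 0 (q = -2 + 2 = 0)
Q = -5 (Q = -1 - 4 = -5)
W = 24 (W = ((5 - 1)*(0 + 1))*6 = (4*1)*6 = 4*6 = 24)
(66 + W)*Q = (66 + 24)*(-5) = 90*(-5) = -450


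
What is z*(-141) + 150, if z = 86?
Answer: -11976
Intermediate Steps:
z*(-141) + 150 = 86*(-141) + 150 = -12126 + 150 = -11976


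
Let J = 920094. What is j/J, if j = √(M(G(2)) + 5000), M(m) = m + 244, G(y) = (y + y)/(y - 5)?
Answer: 2*√2949/1380141 ≈ 7.8694e-5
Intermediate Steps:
G(y) = 2*y/(-5 + y) (G(y) = (2*y)/(-5 + y) = 2*y/(-5 + y))
M(m) = 244 + m
j = 4*√2949/3 (j = √((244 + 2*2/(-5 + 2)) + 5000) = √((244 + 2*2/(-3)) + 5000) = √((244 + 2*2*(-⅓)) + 5000) = √((244 - 4/3) + 5000) = √(728/3 + 5000) = √(15728/3) = 4*√2949/3 ≈ 72.406)
j/J = (4*√2949/3)/920094 = (4*√2949/3)*(1/920094) = 2*√2949/1380141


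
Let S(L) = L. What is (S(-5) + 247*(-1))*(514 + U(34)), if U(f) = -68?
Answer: -112392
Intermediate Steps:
(S(-5) + 247*(-1))*(514 + U(34)) = (-5 + 247*(-1))*(514 - 68) = (-5 - 247)*446 = -252*446 = -112392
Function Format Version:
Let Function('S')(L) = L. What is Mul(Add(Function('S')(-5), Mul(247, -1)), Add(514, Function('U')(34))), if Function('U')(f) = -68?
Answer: -112392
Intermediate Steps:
Mul(Add(Function('S')(-5), Mul(247, -1)), Add(514, Function('U')(34))) = Mul(Add(-5, Mul(247, -1)), Add(514, -68)) = Mul(Add(-5, -247), 446) = Mul(-252, 446) = -112392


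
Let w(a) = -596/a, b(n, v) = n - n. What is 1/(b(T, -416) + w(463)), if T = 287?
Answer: -463/596 ≈ -0.77685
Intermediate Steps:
b(n, v) = 0
1/(b(T, -416) + w(463)) = 1/(0 - 596/463) = 1/(-596/463) = -463/596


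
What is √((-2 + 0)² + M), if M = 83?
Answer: √87 ≈ 9.3274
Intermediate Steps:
√((-2 + 0)² + M) = √((-2 + 0)² + 83) = √((-2)² + 83) = √(4 + 83) = √87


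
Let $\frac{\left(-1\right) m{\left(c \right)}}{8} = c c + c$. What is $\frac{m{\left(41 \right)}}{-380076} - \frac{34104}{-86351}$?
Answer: $\frac{1179306940}{2734995223} \approx 0.43119$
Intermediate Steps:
$m{\left(c \right)} = - 8 c - 8 c^{2}$ ($m{\left(c \right)} = - 8 \left(c c + c\right) = - 8 \left(c^{2} + c\right) = - 8 \left(c + c^{2}\right) = - 8 c - 8 c^{2}$)
$\frac{m{\left(41 \right)}}{-380076} - \frac{34104}{-86351} = \frac{\left(-8\right) 41 \left(1 + 41\right)}{-380076} - \frac{34104}{-86351} = \left(-8\right) 41 \cdot 42 \left(- \frac{1}{380076}\right) - - \frac{34104}{86351} = \left(-13776\right) \left(- \frac{1}{380076}\right) + \frac{34104}{86351} = \frac{1148}{31673} + \frac{34104}{86351} = \frac{1179306940}{2734995223}$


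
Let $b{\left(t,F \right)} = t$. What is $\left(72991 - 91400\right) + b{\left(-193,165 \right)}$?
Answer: $-18602$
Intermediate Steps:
$\left(72991 - 91400\right) + b{\left(-193,165 \right)} = \left(72991 - 91400\right) - 193 = -18409 - 193 = -18602$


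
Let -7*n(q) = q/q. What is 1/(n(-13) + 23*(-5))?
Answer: -7/806 ≈ -0.0086849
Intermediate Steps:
n(q) = -⅐ (n(q) = -q/(7*q) = -⅐*1 = -⅐)
1/(n(-13) + 23*(-5)) = 1/(-⅐ + 23*(-5)) = 1/(-⅐ - 115) = 1/(-806/7) = -7/806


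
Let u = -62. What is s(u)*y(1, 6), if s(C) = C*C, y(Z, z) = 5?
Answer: 19220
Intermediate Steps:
s(C) = C²
s(u)*y(1, 6) = (-62)²*5 = 3844*5 = 19220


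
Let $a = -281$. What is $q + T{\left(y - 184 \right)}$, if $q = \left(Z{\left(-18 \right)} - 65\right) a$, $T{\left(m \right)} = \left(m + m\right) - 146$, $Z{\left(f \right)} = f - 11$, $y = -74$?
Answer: $25752$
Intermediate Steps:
$Z{\left(f \right)} = -11 + f$
$T{\left(m \right)} = -146 + 2 m$ ($T{\left(m \right)} = 2 m - 146 = -146 + 2 m$)
$q = 26414$ ($q = \left(\left(-11 - 18\right) - 65\right) \left(-281\right) = \left(-29 - 65\right) \left(-281\right) = \left(-94\right) \left(-281\right) = 26414$)
$q + T{\left(y - 184 \right)} = 26414 + \left(-146 + 2 \left(-74 - 184\right)\right) = 26414 + \left(-146 + 2 \left(-258\right)\right) = 26414 - 662 = 25752$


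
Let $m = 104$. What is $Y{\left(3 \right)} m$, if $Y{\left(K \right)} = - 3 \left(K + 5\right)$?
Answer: $-2496$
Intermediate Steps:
$Y{\left(K \right)} = -15 - 3 K$ ($Y{\left(K \right)} = - 3 \left(5 + K\right) = -15 - 3 K$)
$Y{\left(3 \right)} m = \left(-15 - 9\right) 104 = \left(-24\right) 104 = -2496$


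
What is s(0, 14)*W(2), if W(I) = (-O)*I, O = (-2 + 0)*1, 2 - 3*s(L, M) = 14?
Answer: -16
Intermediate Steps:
s(L, M) = -4 (s(L, M) = ⅔ - ⅓*14 = ⅔ - 14/3 = -4)
O = -2 (O = -2*1 = -2)
W(I) = 2*I (W(I) = (-1*(-2))*I = 2*I)
s(0, 14)*W(2) = -8*2 = -4*4 = -16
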